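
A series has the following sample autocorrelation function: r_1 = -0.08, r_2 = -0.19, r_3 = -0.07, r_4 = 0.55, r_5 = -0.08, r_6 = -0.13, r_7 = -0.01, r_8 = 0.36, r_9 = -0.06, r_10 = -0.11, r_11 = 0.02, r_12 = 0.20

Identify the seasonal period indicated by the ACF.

The largest autocorrelation is r_4 = 0.55, with weaker echoes at lags 8 (0.36) and 12 (0.20); the remaining lags stay at or below 0.02.
The dominant spike at lag 4 indicates a seasonal period of 4.

4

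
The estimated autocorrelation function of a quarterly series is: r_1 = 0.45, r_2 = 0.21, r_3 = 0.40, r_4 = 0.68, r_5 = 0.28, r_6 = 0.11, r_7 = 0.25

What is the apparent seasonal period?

The largest autocorrelation is r_4 = 0.68; the remaining lags stay at or below 0.45. The elevated value at lag 1 (0.45), dropping to 0.21 at lag 2, reflects decaying short-term dependence rather than seasonality.
The dominant spike at lag 4 indicates a seasonal period of 4.

4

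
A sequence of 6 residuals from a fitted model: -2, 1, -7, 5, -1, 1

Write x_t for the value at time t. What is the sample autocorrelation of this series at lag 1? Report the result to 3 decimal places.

Mean x̄ = (-2 + 1 − 7 + 5 − 1 + 1)/6 = -0.5000
Deviations from mean: -1.5000, 1.5000, -6.5000, 5.5000, -0.5000, 1.5000
Numerator Σ_{t=1}^{5}(x_t−x̄)(x_{t+1}−x̄) = -51.2500
Denominator Σ(x_t−x̄)² = 79.5000
r_1 = -51.2500 / 79.5000 = -0.645

-0.645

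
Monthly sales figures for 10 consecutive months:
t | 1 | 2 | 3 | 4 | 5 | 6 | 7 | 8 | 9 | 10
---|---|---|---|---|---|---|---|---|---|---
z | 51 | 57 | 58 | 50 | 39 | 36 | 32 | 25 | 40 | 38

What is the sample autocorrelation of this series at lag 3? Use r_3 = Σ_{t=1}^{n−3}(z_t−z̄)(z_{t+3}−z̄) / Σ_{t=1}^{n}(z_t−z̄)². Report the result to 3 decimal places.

-0.038

Mean z̄ = (51 + 57 + 58 + 50 + 39 + 36 + 32 + 25 + 40 + 38)/10 = 42.6000
Σ(z_t−z̄)(z_{t+3}−z̄) = (62.1600) + (-51.8400) + (-101.6400) + (-78.4400) + (63.3600) + (17.1600) + (48.7600) = -40.4800
Denominator Σ(z_t−z̄)² = 1076.4000
r_3 = -40.4800 / 1076.4000 = -0.038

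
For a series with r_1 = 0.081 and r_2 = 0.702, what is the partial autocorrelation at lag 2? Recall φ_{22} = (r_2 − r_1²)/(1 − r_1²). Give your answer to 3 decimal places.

φ_{22} = (r_2 − r_1²) / (1 − r_1²)
r_1² = (0.081)² = 0.006561
Numerator = 0.702 − 0.0066 = 0.6954; denominator = 1 − 0.0066 = 0.9934
φ_{22} = 0.6954 / 0.9934 = 0.700

0.700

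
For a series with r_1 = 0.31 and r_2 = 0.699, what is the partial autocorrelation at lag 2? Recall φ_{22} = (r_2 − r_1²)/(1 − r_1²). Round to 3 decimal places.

0.667

φ_{22} = (r_2 − r_1²) / (1 − r_1²)
r_1² = (0.31)² = 0.0961
Numerator = 0.699 − 0.0961 = 0.6029; denominator = 1 − 0.0961 = 0.9039
φ_{22} = 0.6029 / 0.9039 = 0.667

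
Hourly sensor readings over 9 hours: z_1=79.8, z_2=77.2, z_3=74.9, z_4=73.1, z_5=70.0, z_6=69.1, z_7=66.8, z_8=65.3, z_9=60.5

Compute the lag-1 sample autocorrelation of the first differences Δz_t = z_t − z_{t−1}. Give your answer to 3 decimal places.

-0.341

First differences Δz: -2.6, -2.3, -1.8, -3.1, -0.9, -2.3, -1.5, -4.8
Mean of differences = -2.4125
Numerator Σ(Δz_t−Δz̄)(Δz_{t+1}−Δz̄) = -3.3189
Denominator Σ(Δz_t−Δz̄)² = 9.7288
r_1(Δz) = -3.3189 / 9.7288 = -0.341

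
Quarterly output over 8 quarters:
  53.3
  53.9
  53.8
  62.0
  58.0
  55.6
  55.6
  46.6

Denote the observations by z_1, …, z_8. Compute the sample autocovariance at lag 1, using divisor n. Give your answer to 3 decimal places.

Mean z̄ = (53.3 + 53.9 + 53.8 + 62.0 + 58.0 + 55.6 + 55.6 + 46.6)/8 = 54.8500
Deviations: -1.5500, -0.9500, -1.0500, 7.1500, 3.1500, 0.7500, 0.7500, -8.2500
Σ_{t=1}^{7}(z_t−z̄)(z_{t+1}−z̄) = 14.2225
γ_1 = 14.2225 / 8 = 1.778

1.778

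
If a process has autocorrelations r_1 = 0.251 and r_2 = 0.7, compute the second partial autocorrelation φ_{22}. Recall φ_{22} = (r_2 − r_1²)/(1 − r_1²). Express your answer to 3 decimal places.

φ_{22} = (r_2 − r_1²) / (1 − r_1²)
r_1² = (0.251)² = 0.063001
Numerator = 0.7 − 0.0630 = 0.6370; denominator = 1 − 0.0630 = 0.9370
φ_{22} = 0.6370 / 0.9370 = 0.680

0.680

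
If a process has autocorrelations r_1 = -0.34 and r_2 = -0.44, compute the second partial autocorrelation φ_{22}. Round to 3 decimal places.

-0.628

φ_{22} = (r_2 − r_1²) / (1 − r_1²)
r_1² = (-0.34)² = 0.1156
Numerator = -0.44 − 0.1156 = -0.5556; denominator = 1 − 0.1156 = 0.8844
φ_{22} = -0.5556 / 0.8844 = -0.628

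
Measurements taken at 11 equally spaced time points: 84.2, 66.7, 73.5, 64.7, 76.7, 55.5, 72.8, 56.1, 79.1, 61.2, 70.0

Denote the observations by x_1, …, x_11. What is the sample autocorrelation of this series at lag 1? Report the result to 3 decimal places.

Mean x̄ = (84.2 + 66.7 + 73.5 + 64.7 + 76.7 + 55.5 + 72.8 + 56.1 + 79.1 + 61.2 + 70.0)/11 = 69.1364
Numerator Σ_{t=1}^{10}(x_t−x̄)(x_{t+1}−x̄) = -516.9240
Denominator Σ(x_t−x̄)² = 861.1055
r_1 = -516.9240 / 861.1055 = -0.600

-0.600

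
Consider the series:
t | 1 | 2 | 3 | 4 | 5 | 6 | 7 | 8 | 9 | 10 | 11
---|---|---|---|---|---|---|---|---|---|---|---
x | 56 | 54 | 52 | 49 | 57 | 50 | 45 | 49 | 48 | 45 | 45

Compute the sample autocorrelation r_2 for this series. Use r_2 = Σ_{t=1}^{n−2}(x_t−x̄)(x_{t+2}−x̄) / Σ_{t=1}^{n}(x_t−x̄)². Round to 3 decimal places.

0.065

Mean x̄ = (56 + 54 + 52 + 49 + 57 + 50 + 45 + 49 + 48 + 45 + 45)/11 = 50.0000
Numerator Σ_{t=1}^{9}(x_t−x̄)(x_{t+2}−x̄) = 12.0000
Denominator Σ(x_t−x̄)² = 186.0000
r_2 = 12.0000 / 186.0000 = 0.065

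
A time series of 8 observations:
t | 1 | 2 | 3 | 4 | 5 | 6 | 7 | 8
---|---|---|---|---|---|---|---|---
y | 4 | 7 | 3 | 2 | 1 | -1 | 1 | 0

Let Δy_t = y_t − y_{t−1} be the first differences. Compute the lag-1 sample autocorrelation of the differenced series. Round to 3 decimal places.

-0.438

First differences Δy: 3, -4, -1, -1, -2, 2, -1
Mean of differences = -0.5714
Numerator Σ(Δy_t−Δȳ)(Δy_{t+1}−Δȳ) = -14.7551
Denominator Σ(Δy_t−Δȳ)² = 33.7143
r_1(Δy) = -14.7551 / 33.7143 = -0.438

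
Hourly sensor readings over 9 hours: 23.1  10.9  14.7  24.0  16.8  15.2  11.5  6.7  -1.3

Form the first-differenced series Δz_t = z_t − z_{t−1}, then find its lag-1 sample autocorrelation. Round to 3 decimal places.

-0.080

First differences Δz: -12.2, 3.8, 9.3, -7.2, -1.6, -3.7, -4.8, -8.0
Mean of differences = -3.0500
Numerator Σ(Δz_t−Δz̄)(Δz_{t+1}−Δz̄) = -26.4925
Denominator Σ(Δz_t−Δz̄)² = 330.4800
r_1(Δz) = -26.4925 / 330.4800 = -0.080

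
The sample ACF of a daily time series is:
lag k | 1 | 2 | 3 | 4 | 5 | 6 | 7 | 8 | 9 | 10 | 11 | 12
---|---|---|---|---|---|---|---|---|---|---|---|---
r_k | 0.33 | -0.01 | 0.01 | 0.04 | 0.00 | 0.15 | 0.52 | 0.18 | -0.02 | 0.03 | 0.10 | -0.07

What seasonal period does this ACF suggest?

The largest autocorrelation is r_7 = 0.52; the remaining lags stay at or below 0.33.
The dominant spike at lag 7 indicates a seasonal period of 7.

7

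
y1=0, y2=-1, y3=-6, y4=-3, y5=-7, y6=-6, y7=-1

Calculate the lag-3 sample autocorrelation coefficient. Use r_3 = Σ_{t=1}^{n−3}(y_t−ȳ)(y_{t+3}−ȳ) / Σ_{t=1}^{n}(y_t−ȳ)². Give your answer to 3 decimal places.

Mean ȳ = (0 − 1 − 6 − 3 − 7 − 6 − 1)/7 = -3.4286
Deviations from mean: 3.4286, 2.4286, -2.5714, 0.4286, -3.5714, -2.5714, 2.4286
Σ(y_t−ȳ)(y_{t+3}−ȳ) = (1.4694) + (-8.6735) + (6.6122) + (1.0408) = 0.4490
Denominator Σ(y_t−ȳ)² = 49.7143
r_3 = 0.4490 / 49.7143 = 0.009

0.009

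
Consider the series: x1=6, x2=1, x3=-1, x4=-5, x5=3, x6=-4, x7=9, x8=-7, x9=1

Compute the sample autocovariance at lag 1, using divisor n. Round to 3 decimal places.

-13.531

Mean x̄ = (6 + 1 − 1 − 5 + 3 − 4 + 9 − 7 + 1)/9 = 0.3333
Σ_{t=1}^{8}(x_t−x̄)(x_{t+1}−x̄) = -121.7778
γ_1 = -121.7778 / 9 = -13.531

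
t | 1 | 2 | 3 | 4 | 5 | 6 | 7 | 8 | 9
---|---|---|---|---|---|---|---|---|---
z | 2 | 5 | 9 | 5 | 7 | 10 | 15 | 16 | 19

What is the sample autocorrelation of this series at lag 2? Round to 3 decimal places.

Mean z̄ = (2 + 5 + 9 + 5 + 7 + 10 + 15 + 16 + 19)/9 = 9.7778
Numerator Σ_{t=1}^{7}(z_t−z̄)(z_{t+2}−z̄) = 65.0123
Denominator Σ(z_t−z̄)² = 265.5556
r_2 = 65.0123 / 265.5556 = 0.245

0.245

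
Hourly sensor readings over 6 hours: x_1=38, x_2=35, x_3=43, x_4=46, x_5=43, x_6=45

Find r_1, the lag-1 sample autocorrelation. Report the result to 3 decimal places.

0.345

Mean x̄ = (38 + 35 + 43 + 46 + 43 + 45)/6 = 41.6667
Deviations from mean: -3.6667, -6.6667, 1.3333, 4.3333, 1.3333, 3.3333
Numerator Σ_{t=1}^{5}(x_t−x̄)(x_{t+1}−x̄) = 31.5556
Denominator Σ(x_t−x̄)² = 91.3333
r_1 = 31.5556 / 91.3333 = 0.345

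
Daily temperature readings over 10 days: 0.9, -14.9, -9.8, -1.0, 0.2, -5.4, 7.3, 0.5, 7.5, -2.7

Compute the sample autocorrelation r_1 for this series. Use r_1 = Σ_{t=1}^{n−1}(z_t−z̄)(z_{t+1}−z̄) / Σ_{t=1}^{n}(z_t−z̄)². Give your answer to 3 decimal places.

Mean z̄ = (0.9 − 14.9 − 9.8 − 1.0 + 0.2 − 5.4 + 7.3 + 0.5 + 7.5 − 2.7)/10 = -1.7400
Numerator Σ_{t=1}^{9}(z_t−z̄)(z_{t+1}−z̄) = 58.6884
Denominator Σ(z_t−z̄)² = 435.8640
r_1 = 58.6884 / 435.8640 = 0.135

0.135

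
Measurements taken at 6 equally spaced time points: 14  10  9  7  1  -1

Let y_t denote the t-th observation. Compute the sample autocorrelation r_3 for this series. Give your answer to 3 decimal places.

-0.213

Mean ȳ = (14 + 10 + 9 + 7 + 1 − 1)/6 = 6.6667
Σ(y_t−ȳ)(y_{t+3}−ȳ) = (2.4444) + (-18.8889) + (-17.8889) = -34.3333
Denominator Σ(y_t−ȳ)² = 161.3333
r_3 = -34.3333 / 161.3333 = -0.213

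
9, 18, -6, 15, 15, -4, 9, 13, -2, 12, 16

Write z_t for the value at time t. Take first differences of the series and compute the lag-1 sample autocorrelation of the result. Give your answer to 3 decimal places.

-0.542

First differences Δz: 9, -24, 21, 0, -19, 13, 4, -15, 14, 4
Mean of differences = 0.7000
Numerator Σ(Δz_t−Δz̄)(Δz_{t+1}−Δz̄) = -1125.2900
Denominator Σ(Δz_t−Δz̄)² = 2076.1000
r_1(Δz) = -1125.2900 / 2076.1000 = -0.542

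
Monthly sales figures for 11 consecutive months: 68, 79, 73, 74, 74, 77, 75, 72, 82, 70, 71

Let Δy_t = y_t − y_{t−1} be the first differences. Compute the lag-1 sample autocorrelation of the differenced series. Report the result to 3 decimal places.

-0.546

First differences Δy: 11, -6, 1, 0, 3, -2, -3, 10, -12, 1
Mean of differences = 0.3000
Numerator Σ(Δy_t−Δȳ)(Δy_{t+1}−Δȳ) = -231.3900
Denominator Σ(Δy_t−Δȳ)² = 424.1000
r_1(Δy) = -231.3900 / 424.1000 = -0.546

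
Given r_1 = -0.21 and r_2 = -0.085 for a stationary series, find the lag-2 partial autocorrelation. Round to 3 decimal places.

-0.135

φ_{22} = (r_2 − r_1²) / (1 − r_1²)
r_1² = (-0.21)² = 0.0441
Numerator = -0.085 − 0.0441 = -0.1291; denominator = 1 − 0.0441 = 0.9559
φ_{22} = -0.1291 / 0.9559 = -0.135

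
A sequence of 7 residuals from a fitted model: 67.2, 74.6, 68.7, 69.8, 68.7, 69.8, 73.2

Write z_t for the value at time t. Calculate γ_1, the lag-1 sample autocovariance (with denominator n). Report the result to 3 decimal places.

Mean z̄ = (67.2 + 74.6 + 68.7 + 69.8 + 68.7 + 69.8 + 73.2)/7 = 70.2857
Deviations: -3.0857, 4.3143, -1.5857, -0.4857, -1.5857, -0.4857, 2.9143
Σ_{t=1}^{6}(z_t−z̄)(z_{t+1}−z̄) = -19.2588
γ_1 = -19.2588 / 7 = -2.751

-2.751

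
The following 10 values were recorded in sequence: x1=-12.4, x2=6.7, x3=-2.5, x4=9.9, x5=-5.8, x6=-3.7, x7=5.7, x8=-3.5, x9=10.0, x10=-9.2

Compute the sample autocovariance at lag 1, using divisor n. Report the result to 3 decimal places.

Mean x̄ = (-12.4 + 6.7 − 2.5 + 9.9 − 5.8 − 3.7 + 5.7 − 3.5 + 10.0 − 9.2)/10 = -0.4800
Σ_{t=1}^{9}(x_t−x̄)(x_{t+1}−x̄) = -320.7464
γ_1 = -320.7464 / 10 = -32.075

-32.075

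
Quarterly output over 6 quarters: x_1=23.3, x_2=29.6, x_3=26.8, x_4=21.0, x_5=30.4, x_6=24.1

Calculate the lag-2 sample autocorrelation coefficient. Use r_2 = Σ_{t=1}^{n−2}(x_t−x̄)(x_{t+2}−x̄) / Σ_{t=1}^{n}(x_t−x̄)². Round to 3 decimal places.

Mean x̄ = (23.3 + 29.6 + 26.8 + 21.0 + 30.4 + 24.1)/6 = 25.8667
Σ(x_t−x̄)(x_{t+2}−x̄) = (-2.3956) + (-18.1689) + (4.2311) + (8.5978) = -7.7356
Denominator Σ(x_t−x̄)² = 68.7533
r_2 = -7.7356 / 68.7533 = -0.113

-0.113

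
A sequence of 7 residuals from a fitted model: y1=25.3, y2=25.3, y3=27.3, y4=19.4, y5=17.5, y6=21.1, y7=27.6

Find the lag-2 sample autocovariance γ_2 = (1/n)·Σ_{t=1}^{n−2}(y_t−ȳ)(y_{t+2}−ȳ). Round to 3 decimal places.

-5.577

Mean ȳ = (25.3 + 25.3 + 27.3 + 19.4 + 17.5 + 21.1 + 27.6)/7 = 23.3571
Deviations: 1.9429, 1.9429, 3.9429, -3.9571, -5.8571, -2.2571, 4.2429
Σ_{t=1}^{5}(y_t−ȳ)(y_{t+2}−ȳ) = -39.0408
γ_2 = -39.0408 / 7 = -5.577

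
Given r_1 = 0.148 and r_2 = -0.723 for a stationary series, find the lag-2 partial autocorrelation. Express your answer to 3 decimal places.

-0.762

φ_{22} = (r_2 − r_1²) / (1 − r_1²)
r_1² = (0.148)² = 0.021904
Numerator = -0.723 − 0.0219 = -0.7449; denominator = 1 − 0.0219 = 0.9781
φ_{22} = -0.7449 / 0.9781 = -0.762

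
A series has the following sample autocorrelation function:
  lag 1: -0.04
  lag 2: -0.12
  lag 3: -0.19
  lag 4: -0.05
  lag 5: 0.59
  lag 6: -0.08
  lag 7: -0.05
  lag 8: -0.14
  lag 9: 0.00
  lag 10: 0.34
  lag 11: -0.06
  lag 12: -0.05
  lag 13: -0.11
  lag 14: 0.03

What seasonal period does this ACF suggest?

The largest autocorrelation is r_5 = 0.59, with a weaker echo at lag 10 (0.34); the remaining lags stay at or below 0.03.
The dominant spike at lag 5 indicates a seasonal period of 5.

5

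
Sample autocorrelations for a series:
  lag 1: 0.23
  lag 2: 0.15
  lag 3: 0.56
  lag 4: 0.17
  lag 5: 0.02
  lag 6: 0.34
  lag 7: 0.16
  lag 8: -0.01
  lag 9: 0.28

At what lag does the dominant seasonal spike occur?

3

The largest autocorrelation is r_3 = 0.56, with weaker echoes at lags 6 (0.34) and 9 (0.28); the remaining lags stay at or below 0.23. The elevated value at lag 1 (0.23), dropping to 0.15 at lag 2, reflects decaying short-term dependence rather than seasonality.
The dominant spike at lag 3 indicates a seasonal period of 3.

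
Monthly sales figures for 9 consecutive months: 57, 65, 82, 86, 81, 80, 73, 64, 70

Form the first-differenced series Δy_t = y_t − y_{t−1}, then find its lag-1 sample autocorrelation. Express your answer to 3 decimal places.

First differences Δy: 8, 17, 4, -5, -1, -7, -9, 6
Mean of differences = 1.6250
Numerator Σ(Δy_t−Δȳ)(Δy_{t+1}−Δȳ) = 203.9844
Denominator Σ(Δy_t−Δȳ)² = 539.8750
r_1(Δy) = 203.9844 / 539.8750 = 0.378

0.378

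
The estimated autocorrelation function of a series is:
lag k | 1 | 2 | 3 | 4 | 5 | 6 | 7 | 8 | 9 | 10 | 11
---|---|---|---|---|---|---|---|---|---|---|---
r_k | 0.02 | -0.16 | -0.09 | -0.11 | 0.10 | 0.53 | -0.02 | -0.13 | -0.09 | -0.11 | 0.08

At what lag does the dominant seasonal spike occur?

6

The largest autocorrelation is r_6 = 0.53; the remaining lags stay at or below 0.10.
The dominant spike at lag 6 indicates a seasonal period of 6.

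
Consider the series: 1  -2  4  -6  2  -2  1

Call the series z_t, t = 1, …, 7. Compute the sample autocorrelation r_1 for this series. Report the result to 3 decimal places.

-0.813

Mean z̄ = (1 − 2 + 4 − 6 + 2 − 2 + 1)/7 = -0.2857
Deviations from mean: 1.2857, -1.7143, 4.2857, -5.7143, 2.2857, -1.7143, 1.2857
Σ(z_t−z̄)(z_{t+1}−z̄) = (-2.2041) + (-7.3469) + (-24.4898) + (-13.0612) + (-3.9184) + (-2.2041) = -53.2245
Denominator Σ(z_t−z̄)² = 65.4286
r_1 = -53.2245 / 65.4286 = -0.813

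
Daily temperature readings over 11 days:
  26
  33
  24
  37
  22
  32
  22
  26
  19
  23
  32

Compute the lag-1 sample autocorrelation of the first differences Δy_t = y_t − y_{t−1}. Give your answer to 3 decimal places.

First differences Δy: 7, -9, 13, -15, 10, -10, 4, -7, 4, 9
Mean of differences = 0.6000
Numerator Σ(Δy_t−Δȳ)(Δy_{t+1}−Δȳ) = -679.3600
Denominator Σ(Δy_t−Δȳ)² = 882.4000
r_1(Δy) = -679.3600 / 882.4000 = -0.770

-0.770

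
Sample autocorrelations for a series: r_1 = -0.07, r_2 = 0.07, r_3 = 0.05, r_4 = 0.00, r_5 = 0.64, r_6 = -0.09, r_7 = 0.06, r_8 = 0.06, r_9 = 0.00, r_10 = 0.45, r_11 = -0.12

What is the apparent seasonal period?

The largest autocorrelation is r_5 = 0.64, with a weaker echo at lag 10 (0.45); the remaining lags stay at or below 0.07.
The dominant spike at lag 5 indicates a seasonal period of 5.

5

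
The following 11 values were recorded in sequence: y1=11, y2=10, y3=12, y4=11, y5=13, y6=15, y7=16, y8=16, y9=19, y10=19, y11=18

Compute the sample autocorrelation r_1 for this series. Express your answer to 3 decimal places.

0.776

Mean ȳ = (11 + 10 + 12 + 11 + 13 + 15 + 16 + 16 + 19 + 19 + 18)/11 = 14.5455
Numerator Σ_{t=1}^{10}(y_t−ȳ)(y_{t+1}−ȳ) = 85.9752
Denominator Σ(y_t−ȳ)² = 110.7273
r_1 = 85.9752 / 110.7273 = 0.776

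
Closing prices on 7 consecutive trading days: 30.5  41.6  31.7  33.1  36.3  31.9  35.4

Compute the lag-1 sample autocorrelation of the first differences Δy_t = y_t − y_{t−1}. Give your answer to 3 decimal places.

-0.542

First differences Δy: 11.1, -9.9, 1.4, 3.2, -4.4, 3.5
Mean of differences = 0.8167
Numerator Σ(Δy_t−Δȳ)(Δy_{t+1}−Δȳ) = -141.4953
Denominator Σ(Δy_t−Δȳ)² = 261.0283
r_1(Δy) = -141.4953 / 261.0283 = -0.542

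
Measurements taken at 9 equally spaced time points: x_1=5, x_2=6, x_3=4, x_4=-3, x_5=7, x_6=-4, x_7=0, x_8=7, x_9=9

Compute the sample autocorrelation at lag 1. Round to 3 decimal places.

Mean x̄ = (5 + 6 + 4 − 3 + 7 − 4 + 0 + 7 + 9)/9 = 3.4444
Numerator Σ_{t=1}^{8}(x_t−x̄)(x_{t+1}−x̄) = -14.4198
Denominator Σ(x_t−x̄)² = 174.2222
r_1 = -14.4198 / 174.2222 = -0.083

-0.083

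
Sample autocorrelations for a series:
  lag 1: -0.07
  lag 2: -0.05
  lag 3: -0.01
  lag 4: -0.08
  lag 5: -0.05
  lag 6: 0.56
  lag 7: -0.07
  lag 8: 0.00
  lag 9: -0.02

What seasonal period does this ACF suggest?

The largest autocorrelation is r_6 = 0.56; the remaining lags stay at or below 0.00.
The dominant spike at lag 6 indicates a seasonal period of 6.

6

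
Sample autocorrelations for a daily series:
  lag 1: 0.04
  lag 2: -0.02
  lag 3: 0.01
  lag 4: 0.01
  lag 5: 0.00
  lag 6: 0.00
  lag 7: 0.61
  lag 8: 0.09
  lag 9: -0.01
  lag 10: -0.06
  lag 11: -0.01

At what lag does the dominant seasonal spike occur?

The largest autocorrelation is r_7 = 0.61; the remaining lags stay at or below 0.09.
The dominant spike at lag 7 indicates a seasonal period of 7.

7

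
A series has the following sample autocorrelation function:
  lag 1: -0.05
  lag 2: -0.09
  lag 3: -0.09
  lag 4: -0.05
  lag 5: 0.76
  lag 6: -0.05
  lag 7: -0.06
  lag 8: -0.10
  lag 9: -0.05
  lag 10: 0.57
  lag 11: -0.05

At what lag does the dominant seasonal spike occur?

The largest autocorrelation is r_5 = 0.76, with a weaker echo at lag 10 (0.57); the remaining lags stay at or below -0.05.
The dominant spike at lag 5 indicates a seasonal period of 5.

5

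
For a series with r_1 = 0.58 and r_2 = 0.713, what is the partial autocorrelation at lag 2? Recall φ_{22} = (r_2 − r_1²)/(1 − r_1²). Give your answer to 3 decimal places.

0.568

φ_{22} = (r_2 − r_1²) / (1 − r_1²)
r_1² = (0.58)² = 0.3364
Numerator = 0.713 − 0.3364 = 0.3766; denominator = 1 − 0.3364 = 0.6636
φ_{22} = 0.3766 / 0.6636 = 0.568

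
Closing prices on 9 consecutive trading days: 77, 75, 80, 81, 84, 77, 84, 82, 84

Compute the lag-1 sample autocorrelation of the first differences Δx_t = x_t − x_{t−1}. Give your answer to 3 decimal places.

-0.698

First differences Δx: -2, 5, 1, 3, -7, 7, -2, 2
Mean of differences = 0.8750
Numerator Σ(Δx_t−Δx̄)(Δx_{t+1}−Δx̄) = -96.8906
Denominator Σ(Δx_t−Δx̄)² = 138.8750
r_1(Δx) = -96.8906 / 138.8750 = -0.698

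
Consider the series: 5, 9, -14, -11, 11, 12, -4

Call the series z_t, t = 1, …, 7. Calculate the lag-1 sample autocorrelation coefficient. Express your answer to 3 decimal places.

0.038

Mean z̄ = (5 + 9 − 14 − 11 + 11 + 12 − 4)/7 = 1.1429
Deviations from mean: 3.8571, 7.8571, -15.1429, -12.1429, 9.8571, 10.8571, -5.1429
Σ(z_t−z̄)(z_{t+1}−z̄) = (30.3061) + (-118.9796) + (183.8776) + (-119.6939) + (107.0204) + (-55.8367) = 26.6939
Denominator Σ(z_t−z̄)² = 694.8571
r_1 = 26.6939 / 694.8571 = 0.038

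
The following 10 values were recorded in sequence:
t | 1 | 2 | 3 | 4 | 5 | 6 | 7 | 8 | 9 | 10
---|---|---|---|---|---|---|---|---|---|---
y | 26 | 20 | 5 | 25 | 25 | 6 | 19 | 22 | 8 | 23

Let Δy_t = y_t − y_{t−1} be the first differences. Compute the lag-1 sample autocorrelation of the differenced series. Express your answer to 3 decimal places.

-0.416

First differences Δy: -6, -15, 20, 0, -19, 13, 3, -14, 15
Mean of differences = -0.3333
Numerator Σ(Δy_t−Δȳ)(Δy_{t+1}−Δȳ) = -674.1111
Denominator Σ(Δy_t−Δȳ)² = 1620.0000
r_1(Δy) = -674.1111 / 1620.0000 = -0.416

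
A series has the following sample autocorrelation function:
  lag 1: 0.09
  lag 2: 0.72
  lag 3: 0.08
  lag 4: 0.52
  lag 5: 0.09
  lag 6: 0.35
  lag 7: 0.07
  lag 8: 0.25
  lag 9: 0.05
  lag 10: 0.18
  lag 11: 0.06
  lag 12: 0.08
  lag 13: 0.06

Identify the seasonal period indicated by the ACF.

The largest autocorrelation is r_2 = 0.72, with weaker echoes at lags 4 (0.52), 6 (0.35), 8 (0.25) and 10 (0.18); the remaining lags stay at or below 0.09.
The dominant spike at lag 2 indicates a seasonal period of 2.

2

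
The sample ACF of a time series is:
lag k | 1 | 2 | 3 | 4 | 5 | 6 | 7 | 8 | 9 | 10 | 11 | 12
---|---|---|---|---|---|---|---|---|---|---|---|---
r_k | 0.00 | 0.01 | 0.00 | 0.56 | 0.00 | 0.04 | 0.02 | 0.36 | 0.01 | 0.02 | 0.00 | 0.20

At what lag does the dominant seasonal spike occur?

4

The largest autocorrelation is r_4 = 0.56, with weaker echoes at lags 8 (0.36) and 12 (0.20); the remaining lags stay at or below 0.04.
The dominant spike at lag 4 indicates a seasonal period of 4.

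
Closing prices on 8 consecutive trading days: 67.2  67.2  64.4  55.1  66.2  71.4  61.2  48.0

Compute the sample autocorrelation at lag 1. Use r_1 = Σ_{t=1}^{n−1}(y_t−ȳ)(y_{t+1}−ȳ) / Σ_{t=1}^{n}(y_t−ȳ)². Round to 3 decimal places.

0.071

Mean ȳ = (67.2 + 67.2 + 64.4 + 55.1 + 66.2 + 71.4 + 61.2 + 48.0)/8 = 62.5875
Deviations from mean: 4.6125, 4.6125, 1.8125, -7.4875, 3.6125, 8.8125, -1.3875, -14.5875
Σ(y_t−ȳ)(y_{t+1}−ȳ) = (21.2752) + (8.3602) + (-13.5711) + (-27.0486) + (31.8352) + (-12.2273) + (20.2402) = 28.8636
Denominator Σ(y_t−ȳ)² = 407.3288
r_1 = 28.8636 / 407.3288 = 0.071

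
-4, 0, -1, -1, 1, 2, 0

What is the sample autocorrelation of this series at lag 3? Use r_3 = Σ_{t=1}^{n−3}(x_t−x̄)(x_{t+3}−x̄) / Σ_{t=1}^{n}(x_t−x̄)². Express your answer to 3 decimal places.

0.047

Mean x̄ = (-4 + 0 − 1 − 1 + 1 + 2 + 0)/7 = -0.4286
Deviations from mean: -3.5714, 0.4286, -0.5714, -0.5714, 1.4286, 2.4286, 0.4286
Numerator Σ_{t=1}^{4}(x_t−x̄)(x_{t+3}−x̄) = 1.0204
Denominator Σ(x_t−x̄)² = 21.7143
r_3 = 1.0204 / 21.7143 = 0.047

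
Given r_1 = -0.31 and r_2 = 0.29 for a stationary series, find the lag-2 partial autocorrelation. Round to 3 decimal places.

0.215

φ_{22} = (r_2 − r_1²) / (1 − r_1²)
r_1² = (-0.31)² = 0.0961
Numerator = 0.29 − 0.0961 = 0.1939; denominator = 1 − 0.0961 = 0.9039
φ_{22} = 0.1939 / 0.9039 = 0.215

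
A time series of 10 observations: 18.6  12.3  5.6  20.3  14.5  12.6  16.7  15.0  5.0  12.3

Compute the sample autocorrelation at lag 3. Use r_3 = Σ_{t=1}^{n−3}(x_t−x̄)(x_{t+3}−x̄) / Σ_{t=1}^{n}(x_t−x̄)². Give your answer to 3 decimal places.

Mean x̄ = (18.6 + 12.3 + 5.6 + 20.3 + 14.5 + 12.6 + 16.7 + 15.0 + 5.0 + 12.3)/10 = 13.2900
Σ(x_t−x̄)(x_{t+3}−x̄) = (37.2231) + (-1.1979) + (5.3061) + (23.9041) + (2.0691) + (5.7201) + (-3.3759) = 69.6487
Denominator Σ(x_t−x̄)² = 223.6490
r_3 = 69.6487 / 223.6490 = 0.311

0.311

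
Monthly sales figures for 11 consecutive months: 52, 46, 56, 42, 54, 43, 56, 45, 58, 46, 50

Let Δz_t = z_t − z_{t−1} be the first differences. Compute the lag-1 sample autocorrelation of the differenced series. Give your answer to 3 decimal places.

First differences Δz: -6, 10, -14, 12, -11, 13, -11, 13, -12, 4
Mean of differences = -0.2000
Numerator Σ(Δz_t−Δz̄)(Δz_{t+1}−Δz̄) = -1133.0400
Denominator Σ(Δz_t−Δz̄)² = 1215.6000
r_1(Δz) = -1133.0400 / 1215.6000 = -0.932

-0.932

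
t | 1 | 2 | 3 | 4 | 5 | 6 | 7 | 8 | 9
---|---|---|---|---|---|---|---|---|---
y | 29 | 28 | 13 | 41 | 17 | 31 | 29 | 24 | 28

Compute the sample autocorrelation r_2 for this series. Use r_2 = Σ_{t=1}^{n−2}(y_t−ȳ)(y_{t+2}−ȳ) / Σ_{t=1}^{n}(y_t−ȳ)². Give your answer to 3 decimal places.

0.286

Mean ȳ = (29 + 28 + 13 + 41 + 17 + 31 + 29 + 24 + 28)/9 = 26.6667
Numerator Σ_{t=1}^{7}(y_t−ȳ)(y_{t+2}−ȳ) = 150.4444
Denominator Σ(y_t−ȳ)² = 526.0000
r_2 = 150.4444 / 526.0000 = 0.286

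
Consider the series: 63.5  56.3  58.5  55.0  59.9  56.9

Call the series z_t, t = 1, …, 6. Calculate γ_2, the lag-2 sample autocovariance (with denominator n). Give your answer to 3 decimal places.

2.122

Mean z̄ = (63.5 + 56.3 + 58.5 + 55.0 + 59.9 + 56.9)/6 = 58.3500
Σ_{t=1}^{4}(z_t−z̄)(z_{t+2}−z̄) = 12.7300
γ_2 = 12.7300 / 6 = 2.122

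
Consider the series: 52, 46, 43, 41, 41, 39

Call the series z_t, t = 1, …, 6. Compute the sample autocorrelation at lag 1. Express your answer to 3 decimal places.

0.352

Mean z̄ = (52 + 46 + 43 + 41 + 41 + 39)/6 = 43.6667
Deviations from mean: 8.3333, 2.3333, -0.6667, -2.6667, -2.6667, -4.6667
Σ(z_t−z̄)(z_{t+1}−z̄) = (19.4444) + (-1.5556) + (1.7778) + (7.1111) + (12.4444) = 39.2222
Denominator Σ(z_t−z̄)² = 111.3333
r_1 = 39.2222 / 111.3333 = 0.352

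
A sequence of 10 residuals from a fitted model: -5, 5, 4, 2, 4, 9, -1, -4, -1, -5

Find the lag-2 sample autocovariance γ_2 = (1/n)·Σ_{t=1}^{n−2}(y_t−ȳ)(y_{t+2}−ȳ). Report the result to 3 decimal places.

-0.748

Mean ȳ = (-5 + 5 + 4 + 2 + 4 + 9 − 1 − 4 − 1 − 5)/10 = 0.8000
Σ_{t=1}^{8}(y_t−ȳ)(y_{t+2}−ȳ) = -7.4800
γ_2 = -7.4800 / 10 = -0.748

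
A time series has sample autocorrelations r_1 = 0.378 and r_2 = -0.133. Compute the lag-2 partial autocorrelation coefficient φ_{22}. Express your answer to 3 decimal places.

φ_{22} = (r_2 − r_1²) / (1 − r_1²)
r_1² = (0.378)² = 0.142884
Numerator = -0.133 − 0.1429 = -0.2759; denominator = 1 − 0.1429 = 0.8571
φ_{22} = -0.2759 / 0.8571 = -0.322

-0.322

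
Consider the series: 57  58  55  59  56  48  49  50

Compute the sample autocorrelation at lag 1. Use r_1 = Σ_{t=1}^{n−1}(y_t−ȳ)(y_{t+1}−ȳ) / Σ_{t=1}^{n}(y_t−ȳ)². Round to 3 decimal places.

Mean ȳ = (57 + 58 + 55 + 59 + 56 + 48 + 49 + 50)/8 = 54.0000
Deviations from mean: 3.0000, 4.0000, 1.0000, 5.0000, 2.0000, -6.0000, -5.0000, -4.0000
Numerator Σ_{t=1}^{7}(y_t−ȳ)(y_{t+1}−ȳ) = 69.0000
Denominator Σ(y_t−ȳ)² = 132.0000
r_1 = 69.0000 / 132.0000 = 0.523

0.523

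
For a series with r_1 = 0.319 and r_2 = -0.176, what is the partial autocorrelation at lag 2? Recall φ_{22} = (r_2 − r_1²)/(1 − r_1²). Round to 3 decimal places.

φ_{22} = (r_2 − r_1²) / (1 − r_1²)
r_1² = (0.319)² = 0.101761
Numerator = -0.176 − 0.1018 = -0.2778; denominator = 1 − 0.1018 = 0.8982
φ_{22} = -0.2778 / 0.8982 = -0.309

-0.309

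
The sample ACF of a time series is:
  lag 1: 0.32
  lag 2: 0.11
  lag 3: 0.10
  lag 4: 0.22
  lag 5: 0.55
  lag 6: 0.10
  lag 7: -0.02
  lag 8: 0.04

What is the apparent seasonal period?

5

The largest autocorrelation is r_5 = 0.55; the remaining lags stay at or below 0.32. The elevated value at lag 1 (0.32), dropping to 0.11 at lag 2, reflects decaying short-term dependence rather than seasonality.
The dominant spike at lag 5 indicates a seasonal period of 5.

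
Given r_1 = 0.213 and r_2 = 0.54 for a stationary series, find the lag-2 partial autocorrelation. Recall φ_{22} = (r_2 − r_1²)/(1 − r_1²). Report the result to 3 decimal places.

0.518

φ_{22} = (r_2 − r_1²) / (1 − r_1²)
r_1² = (0.213)² = 0.045369
Numerator = 0.54 − 0.0454 = 0.4946; denominator = 1 − 0.0454 = 0.9546
φ_{22} = 0.4946 / 0.9546 = 0.518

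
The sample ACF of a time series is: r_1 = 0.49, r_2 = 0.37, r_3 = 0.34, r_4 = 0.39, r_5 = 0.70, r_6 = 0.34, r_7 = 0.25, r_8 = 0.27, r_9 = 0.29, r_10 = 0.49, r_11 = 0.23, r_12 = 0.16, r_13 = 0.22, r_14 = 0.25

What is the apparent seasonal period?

5

The largest autocorrelation is r_5 = 0.70; the remaining lags stay at or below 0.49. The elevated value at lag 1 (0.49), dropping to 0.37 at lag 2, reflects decaying short-term dependence rather than seasonality.
The dominant spike at lag 5 indicates a seasonal period of 5.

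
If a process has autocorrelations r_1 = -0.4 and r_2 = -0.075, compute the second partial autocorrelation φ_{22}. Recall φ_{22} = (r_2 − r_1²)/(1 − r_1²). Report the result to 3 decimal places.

-0.280

φ_{22} = (r_2 − r_1²) / (1 − r_1²)
r_1² = (-0.4)² = 0.16
Numerator = -0.075 − 0.1600 = -0.2350; denominator = 1 − 0.1600 = 0.8400
φ_{22} = -0.2350 / 0.8400 = -0.280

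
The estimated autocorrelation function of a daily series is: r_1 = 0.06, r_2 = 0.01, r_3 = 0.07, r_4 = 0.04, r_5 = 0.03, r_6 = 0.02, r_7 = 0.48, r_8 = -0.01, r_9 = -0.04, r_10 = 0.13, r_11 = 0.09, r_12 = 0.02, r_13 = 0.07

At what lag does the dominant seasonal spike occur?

The largest autocorrelation is r_7 = 0.48; the remaining lags stay at or below 0.13.
The dominant spike at lag 7 indicates a seasonal period of 7.

7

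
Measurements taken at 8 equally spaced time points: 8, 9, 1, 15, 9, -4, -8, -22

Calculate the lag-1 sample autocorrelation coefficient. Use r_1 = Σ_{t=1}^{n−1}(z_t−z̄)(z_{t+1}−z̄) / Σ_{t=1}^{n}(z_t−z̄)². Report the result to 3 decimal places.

Mean z̄ = (8 + 9 + 1 + 15 + 9 − 4 − 8 − 22)/8 = 1.0000
Numerator Σ_{t=1}^{7}(z_t−z̄)(z_{t+1}−z̄) = 380.0000
Denominator Σ(z_t−z̄)² = 1008.0000
r_1 = 380.0000 / 1008.0000 = 0.377

0.377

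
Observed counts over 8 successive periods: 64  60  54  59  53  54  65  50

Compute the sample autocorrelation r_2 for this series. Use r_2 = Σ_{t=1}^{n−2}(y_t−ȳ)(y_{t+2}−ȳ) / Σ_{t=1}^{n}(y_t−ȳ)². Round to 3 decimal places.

Mean ȳ = (64 + 60 + 54 + 59 + 53 + 54 + 65 + 50)/8 = 57.3750
Σ(y_t−ȳ)(y_{t+2}−ȳ) = (-22.3594) + (4.2656) + (14.7656) + (-5.4844) + (-33.3594) + (24.8906) = -17.2813
Denominator Σ(y_t−ȳ)² = 207.8750
r_2 = -17.2813 / 207.8750 = -0.083

-0.083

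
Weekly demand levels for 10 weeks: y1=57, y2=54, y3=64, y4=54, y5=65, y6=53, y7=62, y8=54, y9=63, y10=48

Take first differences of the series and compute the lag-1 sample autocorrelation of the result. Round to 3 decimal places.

-0.820

First differences Δy: -3, 10, -10, 11, -12, 9, -8, 9, -15
Mean of differences = -1.0000
Numerator Σ(Δy_t−Δȳ)(Δy_{t+1}−Δȳ) = -751.0000
Denominator Σ(Δy_t−Δȳ)² = 916.0000
r_1(Δy) = -751.0000 / 916.0000 = -0.820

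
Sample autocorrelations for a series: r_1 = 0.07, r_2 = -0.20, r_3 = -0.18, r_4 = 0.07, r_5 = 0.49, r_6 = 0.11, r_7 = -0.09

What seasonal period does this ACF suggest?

The largest autocorrelation is r_5 = 0.49; the remaining lags stay at or below 0.11.
The dominant spike at lag 5 indicates a seasonal period of 5.

5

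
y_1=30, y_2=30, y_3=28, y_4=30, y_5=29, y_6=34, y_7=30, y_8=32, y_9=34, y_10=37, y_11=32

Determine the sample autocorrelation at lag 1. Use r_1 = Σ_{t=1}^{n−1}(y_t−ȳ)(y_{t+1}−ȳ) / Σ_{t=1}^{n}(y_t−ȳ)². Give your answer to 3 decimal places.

Mean ȳ = (30 + 30 + 28 + 30 + 29 + 34 + 30 + 32 + 34 + 37 + 32)/11 = 31.4545
Numerator Σ_{t=1}^{10}(y_t−ȳ)(y_{t+1}−ȳ) = 23.5207
Denominator Σ(y_t−ȳ)² = 70.7273
r_1 = 23.5207 / 70.7273 = 0.333

0.333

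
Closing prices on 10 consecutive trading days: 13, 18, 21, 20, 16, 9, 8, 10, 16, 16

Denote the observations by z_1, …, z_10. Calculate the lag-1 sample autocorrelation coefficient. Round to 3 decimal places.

0.609

Mean z̄ = (13 + 18 + 21 + 20 + 16 + 9 + 8 + 10 + 16 + 16)/10 = 14.7000
Numerator Σ_{t=1}^{9}(z_t−z̄)(z_{t+1}−z̄) = 113.3100
Denominator Σ(z_t−z̄)² = 186.1000
r_1 = 113.3100 / 186.1000 = 0.609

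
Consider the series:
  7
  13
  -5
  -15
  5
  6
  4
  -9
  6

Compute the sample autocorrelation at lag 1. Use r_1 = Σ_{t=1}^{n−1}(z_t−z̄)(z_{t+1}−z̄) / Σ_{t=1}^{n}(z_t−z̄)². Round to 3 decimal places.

Mean z̄ = (7 + 13 − 5 − 15 + 5 + 6 + 4 − 9 + 6)/9 = 1.3333
Numerator Σ_{t=1}^{8}(z_t−z̄)(z_{t+1}−z̄) = -10.4444
Denominator Σ(z_t−z̄)² = 646.0000
r_1 = -10.4444 / 646.0000 = -0.016

-0.016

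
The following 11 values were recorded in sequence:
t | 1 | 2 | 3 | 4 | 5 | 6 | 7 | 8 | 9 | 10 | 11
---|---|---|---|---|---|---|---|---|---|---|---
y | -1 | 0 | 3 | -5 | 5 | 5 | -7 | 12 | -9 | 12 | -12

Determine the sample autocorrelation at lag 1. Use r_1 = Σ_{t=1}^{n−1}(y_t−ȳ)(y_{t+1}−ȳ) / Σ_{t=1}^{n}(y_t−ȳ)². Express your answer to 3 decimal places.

Mean ȳ = (-1 + 0 + 3 − 5 + 5 + 5 − 7 + 12 − 9 + 12 − 12)/11 = 0.2727
Numerator Σ_{t=1}^{10}(y_t−ȳ)(y_{t+1}−ȳ) = -498.4380
Denominator Σ(y_t−ȳ)² = 646.1818
r_1 = -498.4380 / 646.1818 = -0.771

-0.771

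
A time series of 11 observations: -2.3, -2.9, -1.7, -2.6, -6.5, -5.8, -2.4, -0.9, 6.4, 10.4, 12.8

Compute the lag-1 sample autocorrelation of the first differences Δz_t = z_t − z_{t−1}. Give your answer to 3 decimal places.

0.401

First differences Δz: -0.6, 1.2, -0.9, -3.9, 0.7, 3.4, 1.5, 7.3, 4.0, 2.4
Mean of differences = 1.5100
Numerator Σ(Δz_t−Δz̄)(Δz_{t+1}−Δz̄) = 33.8469
Denominator Σ(Δz_t−Δz̄)² = 84.3690
r_1(Δz) = 33.8469 / 84.3690 = 0.401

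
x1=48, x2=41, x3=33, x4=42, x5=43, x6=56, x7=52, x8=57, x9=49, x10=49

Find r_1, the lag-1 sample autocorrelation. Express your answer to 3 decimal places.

Mean x̄ = (48 + 41 + 33 + 42 + 43 + 56 + 52 + 57 + 49 + 49)/10 = 47.0000
Numerator Σ_{t=1}^{9}(x_t−x̄)(x_{t+1}−x̄) = 251.0000
Denominator Σ(x_t−x̄)² = 488.0000
r_1 = 251.0000 / 488.0000 = 0.514

0.514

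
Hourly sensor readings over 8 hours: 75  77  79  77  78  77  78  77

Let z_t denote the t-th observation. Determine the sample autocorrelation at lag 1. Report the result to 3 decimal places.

-0.112

Mean z̄ = (75 + 77 + 79 + 77 + 78 + 77 + 78 + 77)/8 = 77.2500
Numerator Σ_{t=1}^{7}(z_t−z̄)(z_{t+1}−z̄) = -1.0625
Denominator Σ(z_t−z̄)² = 9.5000
r_1 = -1.0625 / 9.5000 = -0.112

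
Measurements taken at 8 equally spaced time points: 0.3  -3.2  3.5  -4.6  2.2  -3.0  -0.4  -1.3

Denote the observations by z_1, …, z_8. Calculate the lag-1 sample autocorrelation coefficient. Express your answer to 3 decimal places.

Mean z̄ = (0.3 − 3.2 + 3.5 − 4.6 + 2.2 − 3.0 − 0.4 − 1.3)/8 = -0.8125
Σ(z_t−z̄)(z_{t+1}−z̄) = (-2.6561) + (-10.2961) + (-16.3336) + (-11.4098) + (-6.5898) + (-0.9023) + (-0.2011) = -48.3889
Denominator Σ(z_t−z̄)² = 54.1488
r_1 = -48.3889 / 54.1488 = -0.894

-0.894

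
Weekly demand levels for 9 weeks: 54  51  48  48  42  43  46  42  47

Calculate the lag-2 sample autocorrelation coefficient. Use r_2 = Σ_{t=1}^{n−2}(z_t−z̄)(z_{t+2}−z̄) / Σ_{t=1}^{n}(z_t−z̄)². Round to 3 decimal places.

Mean z̄ = (54 + 51 + 48 + 48 + 42 + 43 + 46 + 42 + 47)/9 = 46.7778
Numerator Σ_{t=1}^{7}(z_t−z̄)(z_{t+2}−z̄) = 25.1235
Denominator Σ(z_t−z̄)² = 133.5556
r_2 = 25.1235 / 133.5556 = 0.188

0.188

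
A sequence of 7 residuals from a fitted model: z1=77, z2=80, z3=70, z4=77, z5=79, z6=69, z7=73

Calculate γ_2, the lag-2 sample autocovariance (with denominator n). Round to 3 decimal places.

Mean z̄ = (77 + 80 + 70 + 77 + 79 + 69 + 73)/7 = 75.0000
Σ_{t=1}^{5}(z_t−z̄)(z_{t+2}−z̄) = -40.0000
γ_2 = -40.0000 / 7 = -5.714

-5.714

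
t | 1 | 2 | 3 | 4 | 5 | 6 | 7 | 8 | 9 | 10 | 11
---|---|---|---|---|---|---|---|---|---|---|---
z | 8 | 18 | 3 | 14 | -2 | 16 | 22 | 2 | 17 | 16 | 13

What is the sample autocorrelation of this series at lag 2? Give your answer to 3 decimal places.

Mean z̄ = (8 + 18 + 3 + 14 − 2 + 16 + 22 + 2 + 17 + 16 + 13)/11 = 11.5455
Numerator Σ_{t=1}^{9}(z_t−z̄)(z_{t+2}−z̄) = 11.1322
Denominator Σ(z_t−z̄)² = 588.7273
r_2 = 11.1322 / 588.7273 = 0.019

0.019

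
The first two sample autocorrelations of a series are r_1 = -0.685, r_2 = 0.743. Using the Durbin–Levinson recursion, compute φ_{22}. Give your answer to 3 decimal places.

0.516

φ_{22} = (r_2 − r_1²) / (1 − r_1²)
r_1² = (-0.685)² = 0.469225
Numerator = 0.743 − 0.4692 = 0.2738; denominator = 1 − 0.4692 = 0.5308
φ_{22} = 0.2738 / 0.5308 = 0.516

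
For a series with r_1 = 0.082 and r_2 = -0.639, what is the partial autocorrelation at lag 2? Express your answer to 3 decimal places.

-0.650

φ_{22} = (r_2 − r_1²) / (1 − r_1²)
r_1² = (0.082)² = 0.006724
Numerator = -0.639 − 0.0067 = -0.6457; denominator = 1 − 0.0067 = 0.9933
φ_{22} = -0.6457 / 0.9933 = -0.650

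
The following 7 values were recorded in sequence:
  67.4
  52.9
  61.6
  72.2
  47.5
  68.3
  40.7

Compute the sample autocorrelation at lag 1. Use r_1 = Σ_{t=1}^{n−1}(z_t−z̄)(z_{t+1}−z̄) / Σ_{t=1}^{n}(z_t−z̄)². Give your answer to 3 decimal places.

Mean z̄ = (67.4 + 52.9 + 61.6 + 72.2 + 47.5 + 68.3 + 40.7)/7 = 58.6571
Deviations from mean: 8.7429, -5.7571, 2.9429, 13.5429, -11.1571, 9.6429, -17.9571
Σ(z_t−z̄)(z_{t+1}−z̄) = (-50.3339) + (-16.9424) + (39.8547) + (-151.0996) + (-107.5867) + (-173.1582) = -459.2661
Denominator Σ(z_t−z̄)² = 841.5771
r_1 = -459.2661 / 841.5771 = -0.546

-0.546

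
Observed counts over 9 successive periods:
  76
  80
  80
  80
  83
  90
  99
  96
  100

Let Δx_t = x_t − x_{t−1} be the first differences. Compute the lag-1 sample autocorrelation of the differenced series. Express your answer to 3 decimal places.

-0.111

First differences Δx: 4, 0, 0, 3, 7, 9, -3, 4
Mean of differences = 3.0000
Numerator Σ(Δx_t−Δx̄)(Δx_{t+1}−Δx̄) = -12.0000
Denominator Σ(Δx_t−Δx̄)² = 108.0000
r_1(Δx) = -12.0000 / 108.0000 = -0.111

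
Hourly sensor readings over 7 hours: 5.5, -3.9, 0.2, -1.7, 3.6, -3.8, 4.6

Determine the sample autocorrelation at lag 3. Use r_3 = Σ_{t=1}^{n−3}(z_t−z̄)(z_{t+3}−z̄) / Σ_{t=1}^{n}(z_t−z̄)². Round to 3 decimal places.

-0.341

Mean z̄ = (5.5 − 3.9 + 0.2 − 1.7 + 3.6 − 3.8 + 4.6)/7 = 0.6429
Deviations from mean: 4.8571, -4.5429, -0.4429, -2.3429, 2.9571, -4.4429, 3.9571
Numerator Σ_{t=1}^{4}(z_t−z̄)(z_{t+3}−z̄) = -32.1169
Denominator Σ(z_t−z̄)² = 94.0571
r_3 = -32.1169 / 94.0571 = -0.341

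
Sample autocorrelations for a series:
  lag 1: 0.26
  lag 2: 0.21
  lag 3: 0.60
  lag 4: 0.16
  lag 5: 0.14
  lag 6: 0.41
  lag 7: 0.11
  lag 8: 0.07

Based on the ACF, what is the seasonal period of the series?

3

The largest autocorrelation is r_3 = 0.60, with a weaker echo at lag 6 (0.41); the remaining lags stay at or below 0.26. The elevated value at lag 1 (0.26), dropping to 0.21 at lag 2, reflects decaying short-term dependence rather than seasonality.
The dominant spike at lag 3 indicates a seasonal period of 3.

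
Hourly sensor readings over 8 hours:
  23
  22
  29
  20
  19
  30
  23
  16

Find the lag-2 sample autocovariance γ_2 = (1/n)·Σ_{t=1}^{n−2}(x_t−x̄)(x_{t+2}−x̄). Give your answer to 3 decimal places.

Mean x̄ = (23 + 22 + 29 + 20 + 19 + 30 + 23 + 16)/8 = 22.7500
Deviations: 0.2500, -0.7500, 6.2500, -2.7500, -3.7500, 7.2500, 0.2500, -6.7500
Σ_{t=1}^{6}(x_t−x̄)(x_{t+2}−x̄) = -89.6250
γ_2 = -89.6250 / 8 = -11.203

-11.203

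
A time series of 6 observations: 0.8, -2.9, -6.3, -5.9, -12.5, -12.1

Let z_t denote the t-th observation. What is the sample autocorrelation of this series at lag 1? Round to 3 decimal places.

Mean z̄ = (0.8 − 2.9 − 6.3 − 5.9 − 12.5 − 12.1)/6 = -6.4833
Numerator Σ_{t=1}^{5}(z_t−z̄)(z_{t+1}−z̄) = 57.1464
Denominator Σ(z_t−z̄)² = 134.0083
r_1 = 57.1464 / 134.0083 = 0.426

0.426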